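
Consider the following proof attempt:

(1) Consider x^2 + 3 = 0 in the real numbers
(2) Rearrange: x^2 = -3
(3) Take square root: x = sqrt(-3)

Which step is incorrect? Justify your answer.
Step 3: Take square root: x = sqrt(-3)

Step 3 takes the square root of -3, which is negative. In the real number system, the square root of a negative number is undefined. The equation x^2 + 3 = 0 has no real solutions. Square roots of negative numbers only exist in the complex numbers.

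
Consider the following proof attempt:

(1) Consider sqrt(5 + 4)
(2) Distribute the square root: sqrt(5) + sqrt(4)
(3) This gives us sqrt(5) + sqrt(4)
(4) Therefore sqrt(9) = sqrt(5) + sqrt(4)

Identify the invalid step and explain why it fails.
Step 2: Distribute the square root: sqrt(5) + sqrt(4)

Step 2 incorrectly 'distributes' the square root over addition. The square root function does not distribute: sqrt(a + b) ≠ sqrt(a) + sqrt(b). In fact, sqrt(5 + 4) = sqrt(9) ≈ 3.0000, while sqrt(5) + sqrt(4) ≈ 4.2361.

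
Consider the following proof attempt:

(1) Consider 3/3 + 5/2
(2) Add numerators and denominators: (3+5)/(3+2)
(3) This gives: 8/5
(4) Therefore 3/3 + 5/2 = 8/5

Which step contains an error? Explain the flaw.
Step 2: Add numerators and denominators: (3+5)/(3+2)

Step 2 incorrectly adds fractions by separately adding numerators and denominators. This is wrong. The correct method requires a common denominator: 3/3 + 5/2 = (3×2 + 5×3)/(3×2) = 21/6 = 7/2. The method used gives 8/5, which is different.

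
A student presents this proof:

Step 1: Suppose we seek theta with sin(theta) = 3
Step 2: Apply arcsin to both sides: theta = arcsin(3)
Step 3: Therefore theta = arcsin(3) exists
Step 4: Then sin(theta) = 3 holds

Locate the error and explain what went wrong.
Step 2: Apply arcsin to both sides: theta = arcsin(3)

Step 2 applies arcsin to 3. However, arcsin(x) is only defined for x in [-1, 1] because sin(theta) can only produce values in that range. Since |3| > 1, arcsin(3) is undefined. There is no angle whose sine equals 3.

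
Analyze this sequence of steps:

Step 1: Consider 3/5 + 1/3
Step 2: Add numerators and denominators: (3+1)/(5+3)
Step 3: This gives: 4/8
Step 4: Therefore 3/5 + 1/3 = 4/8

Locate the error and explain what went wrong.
Step 2: Add numerators and denominators: (3+1)/(5+3)

Step 2 incorrectly adds fractions by separately adding numerators and denominators. This is wrong. The correct method requires a common denominator: 3/5 + 1/3 = (3×3 + 1×5)/(5×3) = 14/15 = 14/15. The method used gives 4/8, which is different.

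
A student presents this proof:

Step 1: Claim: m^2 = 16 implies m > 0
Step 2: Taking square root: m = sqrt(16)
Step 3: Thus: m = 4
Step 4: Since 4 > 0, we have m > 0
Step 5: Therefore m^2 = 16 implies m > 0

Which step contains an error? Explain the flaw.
Step 2: Taking square root: m = sqrt(16)

Step 2 takes the square root and assumes the positive root only. The equation m^2 = 16 actually has two solutions: m = 4 and m = -4. The proof silently assumes m > 0 without justification, then uses this assumption to conclude m > 0, which is circular. The counterexample m = -4 shows the claim is false.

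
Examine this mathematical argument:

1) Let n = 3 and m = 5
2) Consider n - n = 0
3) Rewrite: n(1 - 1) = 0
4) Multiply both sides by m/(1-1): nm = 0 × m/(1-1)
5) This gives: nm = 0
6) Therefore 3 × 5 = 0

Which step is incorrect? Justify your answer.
Step 4: Multiply both sides by m/(1-1): nm = 0 × m/(1-1)

Step 4 multiplies both sides by m/(1-1). However, 1-1 = 0, so this is multiplication by m/0, which is undefined. We cannot multiply by an undefined expression.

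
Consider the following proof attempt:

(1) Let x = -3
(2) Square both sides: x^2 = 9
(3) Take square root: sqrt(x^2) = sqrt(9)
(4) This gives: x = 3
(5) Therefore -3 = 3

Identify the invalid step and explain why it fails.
Step 4: This gives: x = 3

Step 4 incorrectly states that sqrt(x^2) = x. The correct identity is sqrt(x^2) = |x|. Since x = -3 < 0, we have sqrt(x^2) = |-3| = 3, not x = -3.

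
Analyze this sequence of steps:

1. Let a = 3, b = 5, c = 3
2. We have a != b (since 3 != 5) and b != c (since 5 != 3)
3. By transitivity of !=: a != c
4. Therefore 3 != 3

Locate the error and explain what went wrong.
Step 3: By transitivity of !=: a != c

Step 3 incorrectly applies transitivity to the '!=' relation. Transitivity states: if a R b and b R c, then a R c. However, '!=' is not transitive. Counterexample: 3 != 5 and 5 != 3, but 3 = 3 (both equal 3). Transitivity holds for relations like <, <=, =, but not for !=.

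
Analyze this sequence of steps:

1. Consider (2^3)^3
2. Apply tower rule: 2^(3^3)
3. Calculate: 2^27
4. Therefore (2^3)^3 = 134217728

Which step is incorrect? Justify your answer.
Step 2: Apply tower rule: 2^(3^3)

Step 2 incorrectly states that (a^b)^c = a^(b^c). The correct rule is (a^b)^c = a^(b×c). The actual value is (2^3)^3 = 2^9 = 512, not 2^27 = 134217728.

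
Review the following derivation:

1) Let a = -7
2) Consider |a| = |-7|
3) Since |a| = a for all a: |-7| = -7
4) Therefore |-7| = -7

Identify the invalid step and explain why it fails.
Step 3: Since |a| = a for all a: |-7| = -7

Step 3 incorrectly states that |a| = a for all a. The correct definition is |a| = a when a >= 0, and |a| = -a when a < 0. Since -7 < 0, we have |-7| = -(-7) = 7, not -7.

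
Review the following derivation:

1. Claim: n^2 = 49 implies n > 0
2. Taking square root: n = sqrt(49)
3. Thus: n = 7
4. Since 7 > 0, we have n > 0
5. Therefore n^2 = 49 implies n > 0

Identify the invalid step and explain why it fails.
Step 2: Taking square root: n = sqrt(49)

Step 2 takes the square root and assumes the positive root only. The equation n^2 = 49 actually has two solutions: n = 7 and n = -7. The proof silently assumes n > 0 without justification, then uses this assumption to conclude n > 0, which is circular. The counterexample n = -7 shows the claim is false.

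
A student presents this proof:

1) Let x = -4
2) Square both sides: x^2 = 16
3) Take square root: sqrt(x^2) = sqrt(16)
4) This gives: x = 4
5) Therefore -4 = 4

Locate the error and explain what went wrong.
Step 4: This gives: x = 4

Step 4 incorrectly states that sqrt(x^2) = x. The correct identity is sqrt(x^2) = |x|. Since x = -4 < 0, we have sqrt(x^2) = |-4| = 4, not x = -4.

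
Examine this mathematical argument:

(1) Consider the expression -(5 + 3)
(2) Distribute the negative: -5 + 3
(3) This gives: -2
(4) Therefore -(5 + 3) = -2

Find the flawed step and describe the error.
Step 2: Distribute the negative: -5 + 3

Step 2 incorrectly distributes the negative sign. The correct distribution is -(5 + 3) = -5 - 3 = -8. The negative must be applied to both terms, not just the first. The error treats -(5 + 3) as -5 + 3, which equals -2 instead of -8.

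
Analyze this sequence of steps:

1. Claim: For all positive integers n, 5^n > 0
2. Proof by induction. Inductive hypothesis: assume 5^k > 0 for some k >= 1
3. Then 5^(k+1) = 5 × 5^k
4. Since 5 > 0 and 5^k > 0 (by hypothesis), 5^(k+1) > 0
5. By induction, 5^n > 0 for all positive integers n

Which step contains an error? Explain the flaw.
Step 5: By induction, 5^n > 0 for all positive integers n

Step 5 concludes the proof by induction, but no base case was ever established. A valid induction proof requires: (1) a base case proving 5^1 > 0, and (2) an inductive step showing IF 5^k > 0 THEN 5^(k+1) > 0. Steps 2-4 correctly establish the inductive step, but without the base case the conclusion in step 5 does not follow.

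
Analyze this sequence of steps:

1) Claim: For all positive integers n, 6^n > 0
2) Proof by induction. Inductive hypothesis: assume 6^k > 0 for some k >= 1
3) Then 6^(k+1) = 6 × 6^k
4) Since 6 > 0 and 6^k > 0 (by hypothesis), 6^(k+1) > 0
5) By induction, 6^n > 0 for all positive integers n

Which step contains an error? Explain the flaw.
Step 5: By induction, 6^n > 0 for all positive integers n

Step 5 concludes the proof by induction, but no base case was ever established. A valid induction proof requires: (1) a base case proving 6^1 > 0, and (2) an inductive step showing IF 6^k > 0 THEN 6^(k+1) > 0. Steps 2-4 correctly establish the inductive step, but without the base case the conclusion in step 5 does not follow.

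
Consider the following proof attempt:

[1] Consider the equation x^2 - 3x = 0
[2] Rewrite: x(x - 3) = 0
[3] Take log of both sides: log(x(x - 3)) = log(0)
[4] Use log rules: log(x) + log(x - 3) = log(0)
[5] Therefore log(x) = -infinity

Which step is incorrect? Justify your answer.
Step 3: Take log of both sides: log(x(x - 3)) = log(0)

Step 3 takes the logarithm of both sides, resulting in log(0) on the right side. The logarithm is only defined for positive numbers; log(0) is undefined (approaches negative infinity). This operation is invalid.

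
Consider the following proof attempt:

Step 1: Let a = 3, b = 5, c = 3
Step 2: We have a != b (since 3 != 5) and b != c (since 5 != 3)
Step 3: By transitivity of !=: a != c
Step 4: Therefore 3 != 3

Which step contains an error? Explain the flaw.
Step 3: By transitivity of !=: a != c

Step 3 incorrectly applies transitivity to the '!=' relation. Transitivity states: if a R b and b R c, then a R c. However, '!=' is not transitive. Counterexample: 3 != 5 and 5 != 3, but 3 = 3 (both equal 3). Transitivity holds for relations like <, <=, =, but not for !=.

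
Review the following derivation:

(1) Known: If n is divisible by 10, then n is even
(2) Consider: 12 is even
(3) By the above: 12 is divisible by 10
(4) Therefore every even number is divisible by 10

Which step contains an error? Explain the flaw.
Step 3: By the above: 12 is divisible by 10

Step 3 commits the fallacy of affirming the consequent. The known fact 'divisible by 10 → even' does NOT imply 'even → divisible by 10'. That would be the converse, which is false. For example, 12 is even but 12 ÷ 10 = 1.20, which is not an integer.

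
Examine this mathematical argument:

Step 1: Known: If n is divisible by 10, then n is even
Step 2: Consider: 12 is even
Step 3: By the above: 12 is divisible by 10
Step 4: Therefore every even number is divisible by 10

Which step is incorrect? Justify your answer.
Step 3: By the above: 12 is divisible by 10

Step 3 commits the fallacy of affirming the consequent. The known fact 'divisible by 10 → even' does NOT imply 'even → divisible by 10'. That would be the converse, which is false. For example, 12 is even but 12 ÷ 10 = 1.20, which is not an integer.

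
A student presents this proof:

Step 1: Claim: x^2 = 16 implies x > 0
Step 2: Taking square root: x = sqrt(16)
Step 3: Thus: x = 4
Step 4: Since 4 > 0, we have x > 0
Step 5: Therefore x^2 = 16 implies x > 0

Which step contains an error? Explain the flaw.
Step 2: Taking square root: x = sqrt(16)

Step 2 takes the square root and assumes the positive root only. The equation x^2 = 16 actually has two solutions: x = 4 and x = -4. The proof silently assumes x > 0 without justification, then uses this assumption to conclude x > 0, which is circular. The counterexample x = -4 shows the claim is false.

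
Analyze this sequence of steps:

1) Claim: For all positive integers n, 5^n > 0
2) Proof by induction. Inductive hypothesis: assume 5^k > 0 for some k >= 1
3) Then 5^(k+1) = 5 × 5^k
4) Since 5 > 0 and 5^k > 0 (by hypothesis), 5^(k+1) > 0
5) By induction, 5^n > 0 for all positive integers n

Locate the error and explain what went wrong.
Step 5: By induction, 5^n > 0 for all positive integers n

Step 5 concludes the proof by induction, but no base case was ever established. A valid induction proof requires: (1) a base case proving 5^1 > 0, and (2) an inductive step showing IF 5^k > 0 THEN 5^(k+1) > 0. Steps 2-4 correctly establish the inductive step, but without the base case the conclusion in step 5 does not follow.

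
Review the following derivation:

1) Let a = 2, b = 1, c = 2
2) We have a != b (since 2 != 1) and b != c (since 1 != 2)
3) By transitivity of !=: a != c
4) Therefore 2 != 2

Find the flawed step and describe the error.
Step 3: By transitivity of !=: a != c

Step 3 incorrectly applies transitivity to the '!=' relation. Transitivity states: if a R b and b R c, then a R c. However, '!=' is not transitive. Counterexample: 2 != 1 and 1 != 2, but 2 = 2 (both equal 2). Transitivity holds for relations like <, <=, =, but not for !=.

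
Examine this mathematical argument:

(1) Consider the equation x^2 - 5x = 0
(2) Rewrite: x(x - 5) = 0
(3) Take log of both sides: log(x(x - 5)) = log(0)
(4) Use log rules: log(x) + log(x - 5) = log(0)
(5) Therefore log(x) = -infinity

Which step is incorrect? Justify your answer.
Step 3: Take log of both sides: log(x(x - 5)) = log(0)

Step 3 takes the logarithm of both sides, resulting in log(0) on the right side. The logarithm is only defined for positive numbers; log(0) is undefined (approaches negative infinity). This operation is invalid.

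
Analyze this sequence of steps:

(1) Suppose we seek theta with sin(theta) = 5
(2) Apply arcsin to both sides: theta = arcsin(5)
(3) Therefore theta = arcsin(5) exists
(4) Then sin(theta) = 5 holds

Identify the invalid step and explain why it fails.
Step 2: Apply arcsin to both sides: theta = arcsin(5)

Step 2 applies arcsin to 5. However, arcsin(x) is only defined for x in [-1, 1] because sin(theta) can only produce values in that range. Since |5| > 1, arcsin(5) is undefined. There is no angle whose sine equals 5.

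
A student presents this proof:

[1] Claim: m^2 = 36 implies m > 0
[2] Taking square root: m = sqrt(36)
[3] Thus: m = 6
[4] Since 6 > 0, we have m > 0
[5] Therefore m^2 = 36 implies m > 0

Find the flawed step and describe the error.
Step 2: Taking square root: m = sqrt(36)

Step 2 takes the square root and assumes the positive root only. The equation m^2 = 36 actually has two solutions: m = 6 and m = -6. The proof silently assumes m > 0 without justification, then uses this assumption to conclude m > 0, which is circular. The counterexample m = -6 shows the claim is false.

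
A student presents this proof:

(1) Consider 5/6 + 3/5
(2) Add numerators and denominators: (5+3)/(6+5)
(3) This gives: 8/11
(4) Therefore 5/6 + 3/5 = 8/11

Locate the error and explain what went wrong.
Step 2: Add numerators and denominators: (5+3)/(6+5)

Step 2 incorrectly adds fractions by separately adding numerators and denominators. This is wrong. The correct method requires a common denominator: 5/6 + 3/5 = (5×5 + 3×6)/(6×5) = 43/30 = 43/30. The method used gives 8/11, which is different.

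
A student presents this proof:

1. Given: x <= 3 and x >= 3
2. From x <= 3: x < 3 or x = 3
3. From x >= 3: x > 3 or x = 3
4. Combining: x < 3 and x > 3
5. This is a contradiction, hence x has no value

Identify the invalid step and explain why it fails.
Step 4: Combining: x < 3 and x > 3

Step 4 incorrectly combines the conditions. From x <= 3 and x >= 3, the intersection is x = 3. The error treats the 'or' cases as 'and' requirements. The correct conclusion is that x = 3 is the unique solution, not that no solution exists.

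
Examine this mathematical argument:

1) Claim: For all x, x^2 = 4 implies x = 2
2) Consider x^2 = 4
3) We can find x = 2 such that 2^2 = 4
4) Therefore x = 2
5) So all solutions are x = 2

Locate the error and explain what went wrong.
Step 4: Therefore x = 2

Step 4 incorrectly concludes that x = 2 is the only solution. The proof shows that x = 2 is A solution (existence), but does not show it is the ONLY solution (uniqueness). In fact, x = -2 is also a solution since (-2)^2 = 4. Finding one solution doesn't prove there are no others.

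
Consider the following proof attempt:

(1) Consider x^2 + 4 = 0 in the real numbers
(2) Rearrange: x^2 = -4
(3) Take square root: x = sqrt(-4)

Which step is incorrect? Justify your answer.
Step 3: Take square root: x = sqrt(-4)

Step 3 takes the square root of -4, which is negative. In the real number system, the square root of a negative number is undefined. The equation x^2 + 4 = 0 has no real solutions. Square roots of negative numbers only exist in the complex numbers.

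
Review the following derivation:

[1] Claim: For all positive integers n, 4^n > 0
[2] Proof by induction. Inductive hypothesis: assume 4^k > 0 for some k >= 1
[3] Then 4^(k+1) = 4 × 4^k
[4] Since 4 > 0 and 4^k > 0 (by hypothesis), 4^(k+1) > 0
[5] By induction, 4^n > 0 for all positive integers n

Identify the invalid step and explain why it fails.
Step 5: By induction, 4^n > 0 for all positive integers n

Step 5 concludes the proof by induction, but no base case was ever established. A valid induction proof requires: (1) a base case proving 4^1 > 0, and (2) an inductive step showing IF 4^k > 0 THEN 4^(k+1) > 0. Steps 2-4 correctly establish the inductive step, but without the base case the conclusion in step 5 does not follow.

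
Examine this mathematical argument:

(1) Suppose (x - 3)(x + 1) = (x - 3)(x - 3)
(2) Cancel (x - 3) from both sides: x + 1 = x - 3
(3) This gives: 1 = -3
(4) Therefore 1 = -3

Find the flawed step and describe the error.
Step 2: Cancel (x - 3) from both sides: x + 1 = x - 3

Step 2 cancels (x - 3) from both sides. This is only valid if (x - 3) ≠ 0, i.e., x ≠ 3. When x = 3, both sides equal zero regardless of the other factors. The correct approach requires considering x = 3 as a separate case.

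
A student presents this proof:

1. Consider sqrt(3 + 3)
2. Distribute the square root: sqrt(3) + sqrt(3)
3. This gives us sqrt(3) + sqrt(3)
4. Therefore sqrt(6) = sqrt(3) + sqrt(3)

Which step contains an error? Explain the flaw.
Step 2: Distribute the square root: sqrt(3) + sqrt(3)

Step 2 incorrectly 'distributes' the square root over addition. The square root function does not distribute: sqrt(a + b) ≠ sqrt(a) + sqrt(b). In fact, sqrt(3 + 3) = sqrt(6) ≈ 2.4495, while sqrt(3) + sqrt(3) ≈ 3.4641.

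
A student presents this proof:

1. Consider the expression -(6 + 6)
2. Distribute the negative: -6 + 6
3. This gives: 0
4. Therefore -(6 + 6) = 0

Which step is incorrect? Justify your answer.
Step 2: Distribute the negative: -6 + 6

Step 2 incorrectly distributes the negative sign. The correct distribution is -(6 + 6) = -6 - 6 = -12. The negative must be applied to both terms, not just the first. The error treats -(6 + 6) as -6 + 6, which equals 0 instead of -12.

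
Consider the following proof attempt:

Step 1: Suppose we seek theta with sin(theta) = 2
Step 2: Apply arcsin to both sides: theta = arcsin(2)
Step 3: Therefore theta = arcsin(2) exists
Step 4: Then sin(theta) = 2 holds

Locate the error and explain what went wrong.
Step 2: Apply arcsin to both sides: theta = arcsin(2)

Step 2 applies arcsin to 2. However, arcsin(x) is only defined for x in [-1, 1] because sin(theta) can only produce values in that range. Since |2| > 1, arcsin(2) is undefined. There is no angle whose sine equals 2.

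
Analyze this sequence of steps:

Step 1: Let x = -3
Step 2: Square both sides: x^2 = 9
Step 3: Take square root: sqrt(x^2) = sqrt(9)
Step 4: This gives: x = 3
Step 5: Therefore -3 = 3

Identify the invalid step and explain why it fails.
Step 4: This gives: x = 3

Step 4 incorrectly states that sqrt(x^2) = x. The correct identity is sqrt(x^2) = |x|. Since x = -3 < 0, we have sqrt(x^2) = |-3| = 3, not x = -3.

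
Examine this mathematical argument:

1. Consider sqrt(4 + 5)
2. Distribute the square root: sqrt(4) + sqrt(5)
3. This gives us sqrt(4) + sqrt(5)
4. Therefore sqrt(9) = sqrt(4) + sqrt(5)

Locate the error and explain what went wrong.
Step 2: Distribute the square root: sqrt(4) + sqrt(5)

Step 2 incorrectly 'distributes' the square root over addition. The square root function does not distribute: sqrt(a + b) ≠ sqrt(a) + sqrt(b). In fact, sqrt(4 + 5) = sqrt(9) ≈ 3.0000, while sqrt(4) + sqrt(5) ≈ 4.2361.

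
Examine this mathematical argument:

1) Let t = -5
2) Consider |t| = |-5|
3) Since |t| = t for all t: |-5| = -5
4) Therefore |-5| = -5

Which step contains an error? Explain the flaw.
Step 3: Since |t| = t for all t: |-5| = -5

Step 3 incorrectly states that |t| = t for all t. The correct definition is |t| = t when t >= 0, and |t| = -t when t < 0. Since -5 < 0, we have |-5| = -(-5) = 5, not -5.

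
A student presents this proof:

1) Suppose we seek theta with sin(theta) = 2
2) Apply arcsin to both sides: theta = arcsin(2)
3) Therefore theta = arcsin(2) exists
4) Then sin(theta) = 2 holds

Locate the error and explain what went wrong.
Step 2: Apply arcsin to both sides: theta = arcsin(2)

Step 2 applies arcsin to 2. However, arcsin(x) is only defined for x in [-1, 1] because sin(theta) can only produce values in that range. Since |2| > 1, arcsin(2) is undefined. There is no angle whose sine equals 2.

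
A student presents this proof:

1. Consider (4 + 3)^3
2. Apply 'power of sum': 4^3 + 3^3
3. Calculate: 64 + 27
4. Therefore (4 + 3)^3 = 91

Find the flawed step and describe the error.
Step 2: Apply 'power of sum': 4^3 + 3^3

Step 2 incorrectly applies a non-existent rule '(a+b)^n = a^n + b^n'. This is false in general. The correct expansion uses the binomial theorem. The actual value is (4 + 3)^3 = 7^3 = 343, not 91.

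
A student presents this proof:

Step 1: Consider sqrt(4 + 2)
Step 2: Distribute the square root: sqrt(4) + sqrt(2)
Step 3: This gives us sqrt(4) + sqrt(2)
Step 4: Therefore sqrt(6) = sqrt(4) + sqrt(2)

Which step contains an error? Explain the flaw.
Step 2: Distribute the square root: sqrt(4) + sqrt(2)

Step 2 incorrectly 'distributes' the square root over addition. The square root function does not distribute: sqrt(a + b) ≠ sqrt(a) + sqrt(b). In fact, sqrt(4 + 2) = sqrt(6) ≈ 2.4495, while sqrt(4) + sqrt(2) ≈ 3.4142.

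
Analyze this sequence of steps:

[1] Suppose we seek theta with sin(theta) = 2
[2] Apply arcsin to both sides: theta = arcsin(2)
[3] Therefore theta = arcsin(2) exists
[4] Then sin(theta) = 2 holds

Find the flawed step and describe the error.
Step 2: Apply arcsin to both sides: theta = arcsin(2)

Step 2 applies arcsin to 2. However, arcsin(x) is only defined for x in [-1, 1] because sin(theta) can only produce values in that range. Since |2| > 1, arcsin(2) is undefined. There is no angle whose sine equals 2.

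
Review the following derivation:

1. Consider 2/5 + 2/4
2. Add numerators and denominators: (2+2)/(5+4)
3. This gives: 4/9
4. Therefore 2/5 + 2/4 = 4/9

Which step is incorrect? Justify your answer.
Step 2: Add numerators and denominators: (2+2)/(5+4)

Step 2 incorrectly adds fractions by separately adding numerators and denominators. This is wrong. The correct method requires a common denominator: 2/5 + 2/4 = (2×4 + 2×5)/(5×4) = 18/20 = 9/10. The method used gives 4/9, which is different.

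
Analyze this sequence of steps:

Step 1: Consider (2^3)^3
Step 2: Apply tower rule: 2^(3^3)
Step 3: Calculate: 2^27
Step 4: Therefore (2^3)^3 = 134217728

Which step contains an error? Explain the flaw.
Step 2: Apply tower rule: 2^(3^3)

Step 2 incorrectly states that (a^b)^c = a^(b^c). The correct rule is (a^b)^c = a^(b×c). The actual value is (2^3)^3 = 2^9 = 512, not 2^27 = 134217728.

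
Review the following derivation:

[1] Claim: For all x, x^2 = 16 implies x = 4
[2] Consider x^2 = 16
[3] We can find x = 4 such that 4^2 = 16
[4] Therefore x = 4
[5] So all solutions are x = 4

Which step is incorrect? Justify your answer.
Step 4: Therefore x = 4

Step 4 incorrectly concludes that x = 4 is the only solution. The proof shows that x = 4 is A solution (existence), but does not show it is the ONLY solution (uniqueness). In fact, x = -4 is also a solution since (-4)^2 = 16. Finding one solution doesn't prove there are no others.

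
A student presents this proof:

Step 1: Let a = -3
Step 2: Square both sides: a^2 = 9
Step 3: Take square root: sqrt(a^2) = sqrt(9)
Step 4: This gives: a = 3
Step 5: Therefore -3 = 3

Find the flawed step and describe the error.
Step 4: This gives: a = 3

Step 4 incorrectly states that sqrt(a^2) = a. The correct identity is sqrt(a^2) = |a|. Since a = -3 < 0, we have sqrt(a^2) = |-3| = 3, not a = -3.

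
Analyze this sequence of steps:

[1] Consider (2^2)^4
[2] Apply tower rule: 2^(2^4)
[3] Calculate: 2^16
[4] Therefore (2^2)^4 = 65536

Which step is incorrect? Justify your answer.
Step 2: Apply tower rule: 2^(2^4)

Step 2 incorrectly states that (a^b)^c = a^(b^c). The correct rule is (a^b)^c = a^(b×c). The actual value is (2^2)^4 = 2^8 = 256, not 2^16 = 65536.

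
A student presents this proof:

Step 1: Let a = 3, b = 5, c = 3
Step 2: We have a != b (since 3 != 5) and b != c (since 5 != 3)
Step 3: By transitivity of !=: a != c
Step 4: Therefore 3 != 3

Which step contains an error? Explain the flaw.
Step 3: By transitivity of !=: a != c

Step 3 incorrectly applies transitivity to the '!=' relation. Transitivity states: if a R b and b R c, then a R c. However, '!=' is not transitive. Counterexample: 3 != 5 and 5 != 3, but 3 = 3 (both equal 3). Transitivity holds for relations like <, <=, =, but not for !=.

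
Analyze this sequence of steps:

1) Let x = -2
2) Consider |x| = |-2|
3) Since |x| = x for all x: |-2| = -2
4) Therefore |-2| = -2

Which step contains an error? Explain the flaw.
Step 3: Since |x| = x for all x: |-2| = -2

Step 3 incorrectly states that |x| = x for all x. The correct definition is |x| = x when x >= 0, and |x| = -x when x < 0. Since -2 < 0, we have |-2| = -(-2) = 2, not -2.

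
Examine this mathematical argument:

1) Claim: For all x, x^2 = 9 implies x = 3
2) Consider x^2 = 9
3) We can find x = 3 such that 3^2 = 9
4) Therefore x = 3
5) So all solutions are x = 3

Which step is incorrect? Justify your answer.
Step 4: Therefore x = 3

Step 4 incorrectly concludes that x = 3 is the only solution. The proof shows that x = 3 is A solution (existence), but does not show it is the ONLY solution (uniqueness). In fact, x = -3 is also a solution since (-3)^2 = 9. Finding one solution doesn't prove there are no others.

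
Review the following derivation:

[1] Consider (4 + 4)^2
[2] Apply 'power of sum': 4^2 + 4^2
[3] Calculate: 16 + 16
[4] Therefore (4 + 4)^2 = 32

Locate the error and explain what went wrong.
Step 2: Apply 'power of sum': 4^2 + 4^2

Step 2 incorrectly applies a non-existent rule '(a+b)^n = a^n + b^n'. This is false in general. The correct expansion uses the binomial theorem. The actual value is (4 + 4)^2 = 8^2 = 64, not 32.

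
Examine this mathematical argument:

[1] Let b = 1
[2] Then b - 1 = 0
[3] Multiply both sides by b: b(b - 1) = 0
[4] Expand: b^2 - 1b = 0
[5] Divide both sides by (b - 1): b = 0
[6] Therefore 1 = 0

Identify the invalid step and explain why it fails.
Step 5: Divide both sides by (b - 1): b = 0

Step 5 divides both sides by (b - 1). However, since b = 1, we have (b - 1) = 0. Division by zero is undefined, making this step invalid.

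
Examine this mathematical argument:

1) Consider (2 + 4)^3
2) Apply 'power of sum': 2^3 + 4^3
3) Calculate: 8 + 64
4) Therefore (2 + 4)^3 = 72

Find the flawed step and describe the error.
Step 2: Apply 'power of sum': 2^3 + 4^3

Step 2 incorrectly applies a non-existent rule '(a+b)^n = a^n + b^n'. This is false in general. The correct expansion uses the binomial theorem. The actual value is (2 + 4)^3 = 6^3 = 216, not 72.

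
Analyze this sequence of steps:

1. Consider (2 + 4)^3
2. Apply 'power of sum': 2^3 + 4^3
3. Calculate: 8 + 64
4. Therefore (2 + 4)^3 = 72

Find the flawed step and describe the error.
Step 2: Apply 'power of sum': 2^3 + 4^3

Step 2 incorrectly applies a non-existent rule '(a+b)^n = a^n + b^n'. This is false in general. The correct expansion uses the binomial theorem. The actual value is (2 + 4)^3 = 6^3 = 216, not 72.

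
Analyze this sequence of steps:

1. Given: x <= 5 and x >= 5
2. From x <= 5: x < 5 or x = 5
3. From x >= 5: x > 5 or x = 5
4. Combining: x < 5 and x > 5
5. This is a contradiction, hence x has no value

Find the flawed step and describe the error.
Step 4: Combining: x < 5 and x > 5

Step 4 incorrectly combines the conditions. From x <= 5 and x >= 5, the intersection is x = 5. The error treats the 'or' cases as 'and' requirements. The correct conclusion is that x = 5 is the unique solution, not that no solution exists.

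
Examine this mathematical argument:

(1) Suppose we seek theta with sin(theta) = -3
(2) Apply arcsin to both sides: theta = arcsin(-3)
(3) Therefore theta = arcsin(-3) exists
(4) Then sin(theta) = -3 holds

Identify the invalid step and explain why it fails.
Step 2: Apply arcsin to both sides: theta = arcsin(-3)

Step 2 applies arcsin to -3. However, arcsin(x) is only defined for x in [-1, 1] because sin(theta) can only produce values in that range. Since |-3| > 1, arcsin(-3) is undefined. There is no angle whose sine equals -3.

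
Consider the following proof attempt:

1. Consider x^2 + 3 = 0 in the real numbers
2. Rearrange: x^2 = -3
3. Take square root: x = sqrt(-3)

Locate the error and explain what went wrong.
Step 3: Take square root: x = sqrt(-3)

Step 3 takes the square root of -3, which is negative. In the real number system, the square root of a negative number is undefined. The equation x^2 + 3 = 0 has no real solutions. Square roots of negative numbers only exist in the complex numbers.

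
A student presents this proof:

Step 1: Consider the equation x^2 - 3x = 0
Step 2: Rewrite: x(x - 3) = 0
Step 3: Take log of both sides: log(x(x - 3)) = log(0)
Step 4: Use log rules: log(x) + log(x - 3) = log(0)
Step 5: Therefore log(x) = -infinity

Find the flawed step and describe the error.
Step 3: Take log of both sides: log(x(x - 3)) = log(0)

Step 3 takes the logarithm of both sides, resulting in log(0) on the right side. The logarithm is only defined for positive numbers; log(0) is undefined (approaches negative infinity). This operation is invalid.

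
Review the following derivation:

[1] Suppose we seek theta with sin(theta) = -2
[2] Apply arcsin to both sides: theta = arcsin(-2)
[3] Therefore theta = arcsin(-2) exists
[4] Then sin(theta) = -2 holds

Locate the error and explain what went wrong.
Step 2: Apply arcsin to both sides: theta = arcsin(-2)

Step 2 applies arcsin to -2. However, arcsin(x) is only defined for x in [-1, 1] because sin(theta) can only produce values in that range. Since |-2| > 1, arcsin(-2) is undefined. There is no angle whose sine equals -2.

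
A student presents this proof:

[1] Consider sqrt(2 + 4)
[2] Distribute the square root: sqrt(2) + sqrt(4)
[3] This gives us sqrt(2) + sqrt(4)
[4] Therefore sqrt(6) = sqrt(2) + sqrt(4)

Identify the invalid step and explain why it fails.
Step 2: Distribute the square root: sqrt(2) + sqrt(4)

Step 2 incorrectly 'distributes' the square root over addition. The square root function does not distribute: sqrt(a + b) ≠ sqrt(a) + sqrt(b). In fact, sqrt(2 + 4) = sqrt(6) ≈ 2.4495, while sqrt(2) + sqrt(4) ≈ 3.4142.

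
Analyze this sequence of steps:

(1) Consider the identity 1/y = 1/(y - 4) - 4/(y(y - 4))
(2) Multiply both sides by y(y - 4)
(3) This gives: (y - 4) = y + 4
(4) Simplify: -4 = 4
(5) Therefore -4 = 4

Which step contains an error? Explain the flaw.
Step 3: This gives: (y - 4) = y + 4

Step 3 makes a sign error when clearing denominators. Multiplying -4/(y(y - 4)) by y(y - 4) gives -4, not +4. The correct result is (y - 4) = y - 4, which is trivially true, not (y - 4) = y + 4. (Step 1 is a valid identity: 1/(y - 4) - 4/(y(y - 4)) = (y - 4)/(y(y - 4)) = 1/y.)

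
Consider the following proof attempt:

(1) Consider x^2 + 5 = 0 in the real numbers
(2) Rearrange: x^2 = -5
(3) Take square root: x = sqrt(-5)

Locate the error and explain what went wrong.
Step 3: Take square root: x = sqrt(-5)

Step 3 takes the square root of -5, which is negative. In the real number system, the square root of a negative number is undefined. The equation x^2 + 5 = 0 has no real solutions. Square roots of negative numbers only exist in the complex numbers.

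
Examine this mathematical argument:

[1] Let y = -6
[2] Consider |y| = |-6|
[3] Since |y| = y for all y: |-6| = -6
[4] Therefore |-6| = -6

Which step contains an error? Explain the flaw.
Step 3: Since |y| = y for all y: |-6| = -6

Step 3 incorrectly states that |y| = y for all y. The correct definition is |y| = y when y >= 0, and |y| = -y when y < 0. Since -6 < 0, we have |-6| = -(-6) = 6, not -6.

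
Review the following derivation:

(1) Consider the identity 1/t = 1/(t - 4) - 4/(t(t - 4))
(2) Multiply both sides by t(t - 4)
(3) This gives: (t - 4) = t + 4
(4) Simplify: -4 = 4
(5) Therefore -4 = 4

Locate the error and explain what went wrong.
Step 3: This gives: (t - 4) = t + 4

Step 3 makes a sign error when clearing denominators. Multiplying -4/(t(t - 4)) by t(t - 4) gives -4, not +4. The correct result is (t - 4) = t - 4, which is trivially true, not (t - 4) = t + 4. (Step 1 is a valid identity: 1/(t - 4) - 4/(t(t - 4)) = (t - 4)/(t(t - 4)) = 1/t.)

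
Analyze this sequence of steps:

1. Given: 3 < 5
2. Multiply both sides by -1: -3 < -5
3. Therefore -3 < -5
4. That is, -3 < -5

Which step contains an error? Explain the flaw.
Step 2: Multiply both sides by -1: -3 < -5

Step 2 multiplies both sides by -1 but fails to reverse the inequality sign. When multiplying (or dividing) an inequality by a negative number, the direction must be reversed. Since 3 < 5, we should get -3 > -5, i.e., -3 > -5.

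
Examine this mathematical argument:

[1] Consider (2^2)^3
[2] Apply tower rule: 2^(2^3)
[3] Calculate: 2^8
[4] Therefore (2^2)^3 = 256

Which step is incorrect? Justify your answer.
Step 2: Apply tower rule: 2^(2^3)

Step 2 incorrectly states that (a^b)^c = a^(b^c). The correct rule is (a^b)^c = a^(b×c). The actual value is (2^2)^3 = 2^6 = 64, not 2^8 = 256.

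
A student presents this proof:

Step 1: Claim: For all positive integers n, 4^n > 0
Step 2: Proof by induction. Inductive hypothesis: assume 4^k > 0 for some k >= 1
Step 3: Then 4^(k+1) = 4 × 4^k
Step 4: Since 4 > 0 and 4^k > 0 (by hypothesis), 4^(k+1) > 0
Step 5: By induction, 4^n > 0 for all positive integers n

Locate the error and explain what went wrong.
Step 5: By induction, 4^n > 0 for all positive integers n

Step 5 concludes the proof by induction, but no base case was ever established. A valid induction proof requires: (1) a base case proving 4^1 > 0, and (2) an inductive step showing IF 4^k > 0 THEN 4^(k+1) > 0. Steps 2-4 correctly establish the inductive step, but without the base case the conclusion in step 5 does not follow.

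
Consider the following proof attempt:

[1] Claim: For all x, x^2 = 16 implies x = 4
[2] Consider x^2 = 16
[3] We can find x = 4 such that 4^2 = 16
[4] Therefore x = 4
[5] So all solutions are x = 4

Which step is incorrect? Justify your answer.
Step 4: Therefore x = 4

Step 4 incorrectly concludes that x = 4 is the only solution. The proof shows that x = 4 is A solution (existence), but does not show it is the ONLY solution (uniqueness). In fact, x = -4 is also a solution since (-4)^2 = 16. Finding one solution doesn't prove there are no others.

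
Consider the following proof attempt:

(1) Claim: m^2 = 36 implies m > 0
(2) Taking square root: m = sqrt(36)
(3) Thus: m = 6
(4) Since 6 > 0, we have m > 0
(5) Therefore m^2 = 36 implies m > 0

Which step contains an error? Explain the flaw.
Step 2: Taking square root: m = sqrt(36)

Step 2 takes the square root and assumes the positive root only. The equation m^2 = 36 actually has two solutions: m = 6 and m = -6. The proof silently assumes m > 0 without justification, then uses this assumption to conclude m > 0, which is circular. The counterexample m = -6 shows the claim is false.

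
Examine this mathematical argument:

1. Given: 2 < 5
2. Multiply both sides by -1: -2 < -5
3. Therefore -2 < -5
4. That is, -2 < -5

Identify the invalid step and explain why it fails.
Step 2: Multiply both sides by -1: -2 < -5

Step 2 multiplies both sides by -1 but fails to reverse the inequality sign. When multiplying (or dividing) an inequality by a negative number, the direction must be reversed. Since 2 < 5, we should get -2 > -5, i.e., -2 > -5.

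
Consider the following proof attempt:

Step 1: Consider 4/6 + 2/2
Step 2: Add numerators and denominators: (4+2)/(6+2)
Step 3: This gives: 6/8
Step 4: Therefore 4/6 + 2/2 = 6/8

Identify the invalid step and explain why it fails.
Step 2: Add numerators and denominators: (4+2)/(6+2)

Step 2 incorrectly adds fractions by separately adding numerators and denominators. This is wrong. The correct method requires a common denominator: 4/6 + 2/2 = (4×2 + 2×6)/(6×2) = 20/12 = 5/3. The method used gives 6/8, which is different.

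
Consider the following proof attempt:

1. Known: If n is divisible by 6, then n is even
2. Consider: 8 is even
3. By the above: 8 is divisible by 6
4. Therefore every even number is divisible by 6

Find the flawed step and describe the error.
Step 3: By the above: 8 is divisible by 6

Step 3 commits the fallacy of affirming the consequent. The known fact 'divisible by 6 → even' does NOT imply 'even → divisible by 6'. That would be the converse, which is false. For example, 8 is even but 8 ÷ 6 = 1.33, which is not an integer.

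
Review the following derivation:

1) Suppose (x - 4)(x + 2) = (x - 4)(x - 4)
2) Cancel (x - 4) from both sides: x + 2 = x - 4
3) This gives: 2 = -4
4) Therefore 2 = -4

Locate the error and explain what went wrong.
Step 2: Cancel (x - 4) from both sides: x + 2 = x - 4

Step 2 cancels (x - 4) from both sides. This is only valid if (x - 4) ≠ 0, i.e., x ≠ 4. When x = 4, both sides equal zero regardless of the other factors. The correct approach requires considering x = 4 as a separate case.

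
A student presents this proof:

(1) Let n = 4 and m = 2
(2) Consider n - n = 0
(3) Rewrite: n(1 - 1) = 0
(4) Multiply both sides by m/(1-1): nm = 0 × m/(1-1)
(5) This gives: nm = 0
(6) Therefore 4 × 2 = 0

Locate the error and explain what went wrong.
Step 4: Multiply both sides by m/(1-1): nm = 0 × m/(1-1)

Step 4 multiplies both sides by m/(1-1). However, 1-1 = 0, so this is multiplication by m/0, which is undefined. We cannot multiply by an undefined expression.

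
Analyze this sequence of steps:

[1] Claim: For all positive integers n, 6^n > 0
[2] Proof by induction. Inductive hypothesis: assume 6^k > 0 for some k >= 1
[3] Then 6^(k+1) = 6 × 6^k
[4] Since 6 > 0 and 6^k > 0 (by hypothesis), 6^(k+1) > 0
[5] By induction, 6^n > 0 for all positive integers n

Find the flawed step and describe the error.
Step 5: By induction, 6^n > 0 for all positive integers n

Step 5 concludes the proof by induction, but no base case was ever established. A valid induction proof requires: (1) a base case proving 6^1 > 0, and (2) an inductive step showing IF 6^k > 0 THEN 6^(k+1) > 0. Steps 2-4 correctly establish the inductive step, but without the base case the conclusion in step 5 does not follow.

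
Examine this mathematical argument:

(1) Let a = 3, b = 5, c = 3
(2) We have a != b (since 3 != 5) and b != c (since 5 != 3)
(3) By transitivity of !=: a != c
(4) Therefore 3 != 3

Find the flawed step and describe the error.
Step 3: By transitivity of !=: a != c

Step 3 incorrectly applies transitivity to the '!=' relation. Transitivity states: if a R b and b R c, then a R c. However, '!=' is not transitive. Counterexample: 3 != 5 and 5 != 3, but 3 = 3 (both equal 3). Transitivity holds for relations like <, <=, =, but not for !=.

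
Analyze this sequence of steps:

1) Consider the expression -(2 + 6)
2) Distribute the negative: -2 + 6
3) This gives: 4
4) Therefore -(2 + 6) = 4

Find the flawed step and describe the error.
Step 2: Distribute the negative: -2 + 6

Step 2 incorrectly distributes the negative sign. The correct distribution is -(2 + 6) = -2 - 6 = -8. The negative must be applied to both terms, not just the first. The error treats -(2 + 6) as -2 + 6, which equals 4 instead of -8.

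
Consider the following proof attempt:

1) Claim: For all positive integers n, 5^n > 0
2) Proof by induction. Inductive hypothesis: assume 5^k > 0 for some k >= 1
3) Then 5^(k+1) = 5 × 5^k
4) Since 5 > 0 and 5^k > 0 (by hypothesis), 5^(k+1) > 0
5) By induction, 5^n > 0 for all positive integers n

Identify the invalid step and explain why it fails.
Step 5: By induction, 5^n > 0 for all positive integers n

Step 5 concludes the proof by induction, but no base case was ever established. A valid induction proof requires: (1) a base case proving 5^1 > 0, and (2) an inductive step showing IF 5^k > 0 THEN 5^(k+1) > 0. Steps 2-4 correctly establish the inductive step, but without the base case the conclusion in step 5 does not follow.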